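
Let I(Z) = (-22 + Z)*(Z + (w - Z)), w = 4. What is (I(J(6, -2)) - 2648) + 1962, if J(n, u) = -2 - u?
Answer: -774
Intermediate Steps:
I(Z) = -88 + 4*Z (I(Z) = (-22 + Z)*(Z + (4 - Z)) = (-22 + Z)*4 = -88 + 4*Z)
(I(J(6, -2)) - 2648) + 1962 = ((-88 + 4*(-2 - 1*(-2))) - 2648) + 1962 = ((-88 + 4*(-2 + 2)) - 2648) + 1962 = ((-88 + 4*0) - 2648) + 1962 = ((-88 + 0) - 2648) + 1962 = (-88 - 2648) + 1962 = -2736 + 1962 = -774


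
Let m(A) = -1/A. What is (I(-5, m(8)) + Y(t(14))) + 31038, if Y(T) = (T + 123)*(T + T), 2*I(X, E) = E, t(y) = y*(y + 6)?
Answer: 4107487/16 ≈ 2.5672e+5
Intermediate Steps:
t(y) = y*(6 + y)
I(X, E) = E/2
Y(T) = 2*T*(123 + T) (Y(T) = (123 + T)*(2*T) = 2*T*(123 + T))
(I(-5, m(8)) + Y(t(14))) + 31038 = ((-1/8)/2 + 2*(14*(6 + 14))*(123 + 14*(6 + 14))) + 31038 = ((-1*1/8)/2 + 2*(14*20)*(123 + 14*20)) + 31038 = ((1/2)*(-1/8) + 2*280*(123 + 280)) + 31038 = (-1/16 + 2*280*403) + 31038 = (-1/16 + 225680) + 31038 = 3610879/16 + 31038 = 4107487/16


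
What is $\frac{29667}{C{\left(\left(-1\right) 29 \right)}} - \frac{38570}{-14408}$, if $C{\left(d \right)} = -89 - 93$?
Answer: $- \frac{105105599}{655564} \approx -160.33$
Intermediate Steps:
$C{\left(d \right)} = -182$
$\frac{29667}{C{\left(\left(-1\right) 29 \right)}} - \frac{38570}{-14408} = \frac{29667}{-182} - \frac{38570}{-14408} = 29667 \left(- \frac{1}{182}\right) - - \frac{19285}{7204} = - \frac{29667}{182} + \frac{19285}{7204} = - \frac{105105599}{655564}$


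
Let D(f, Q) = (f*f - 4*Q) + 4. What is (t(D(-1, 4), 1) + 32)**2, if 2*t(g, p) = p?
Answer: 4225/4 ≈ 1056.3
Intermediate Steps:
D(f, Q) = 4 + f**2 - 4*Q (D(f, Q) = (f**2 - 4*Q) + 4 = 4 + f**2 - 4*Q)
t(g, p) = p/2
(t(D(-1, 4), 1) + 32)**2 = ((1/2)*1 + 32)**2 = (1/2 + 32)**2 = (65/2)**2 = 4225/4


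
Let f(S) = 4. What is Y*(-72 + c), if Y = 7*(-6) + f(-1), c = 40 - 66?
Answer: 3724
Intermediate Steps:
c = -26
Y = -38 (Y = 7*(-6) + 4 = -42 + 4 = -38)
Y*(-72 + c) = -38*(-72 - 26) = -38*(-98) = 3724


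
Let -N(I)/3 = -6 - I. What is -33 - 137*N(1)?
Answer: -2910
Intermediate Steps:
N(I) = 18 + 3*I (N(I) = -3*(-6 - I) = 18 + 3*I)
-33 - 137*N(1) = -33 - 137*(18 + 3*1) = -33 - 137*(18 + 3) = -33 - 137*21 = -33 - 2877 = -2910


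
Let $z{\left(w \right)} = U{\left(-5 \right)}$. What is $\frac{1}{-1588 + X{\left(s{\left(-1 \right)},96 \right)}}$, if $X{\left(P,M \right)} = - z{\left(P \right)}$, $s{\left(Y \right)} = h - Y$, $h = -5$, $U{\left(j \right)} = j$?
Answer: $- \frac{1}{1583} \approx -0.00063171$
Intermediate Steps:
$z{\left(w \right)} = -5$
$s{\left(Y \right)} = -5 - Y$
$X{\left(P,M \right)} = 5$ ($X{\left(P,M \right)} = \left(-1\right) \left(-5\right) = 5$)
$\frac{1}{-1588 + X{\left(s{\left(-1 \right)},96 \right)}} = \frac{1}{-1588 + 5} = \frac{1}{-1583} = - \frac{1}{1583}$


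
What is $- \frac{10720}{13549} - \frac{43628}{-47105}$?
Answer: $\frac{86150172}{638225645} \approx 0.13498$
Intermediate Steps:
$- \frac{10720}{13549} - \frac{43628}{-47105} = \left(-10720\right) \frac{1}{13549} - - \frac{43628}{47105} = - \frac{10720}{13549} + \frac{43628}{47105} = \frac{86150172}{638225645}$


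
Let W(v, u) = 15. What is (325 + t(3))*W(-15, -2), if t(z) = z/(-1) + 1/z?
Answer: 4835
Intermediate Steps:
t(z) = 1/z - z (t(z) = z*(-1) + 1/z = -z + 1/z = 1/z - z)
(325 + t(3))*W(-15, -2) = (325 + (1/3 - 1*3))*15 = (325 + (⅓ - 3))*15 = (325 - 8/3)*15 = (967/3)*15 = 4835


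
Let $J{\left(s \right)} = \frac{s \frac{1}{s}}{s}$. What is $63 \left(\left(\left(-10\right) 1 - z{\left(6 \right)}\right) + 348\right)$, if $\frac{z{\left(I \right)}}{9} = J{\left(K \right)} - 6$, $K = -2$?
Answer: $\frac{49959}{2} \approx 24980.0$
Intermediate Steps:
$J{\left(s \right)} = \frac{1}{s}$ ($J{\left(s \right)} = 1 \frac{1}{s} = \frac{1}{s}$)
$z{\left(I \right)} = - \frac{117}{2}$ ($z{\left(I \right)} = 9 \left(\frac{1}{-2} - 6\right) = 9 \left(- \frac{1}{2} - 6\right) = 9 \left(- \frac{13}{2}\right) = - \frac{117}{2}$)
$63 \left(\left(\left(-10\right) 1 - z{\left(6 \right)}\right) + 348\right) = 63 \left(\left(\left(-10\right) 1 - - \frac{117}{2}\right) + 348\right) = 63 \left(\left(-10 + \frac{117}{2}\right) + 348\right) = 63 \left(\frac{97}{2} + 348\right) = 63 \cdot \frac{793}{2} = \frac{49959}{2}$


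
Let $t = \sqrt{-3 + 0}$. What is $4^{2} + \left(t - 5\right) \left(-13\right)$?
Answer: $81 - 13 i \sqrt{3} \approx 81.0 - 22.517 i$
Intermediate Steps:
$t = i \sqrt{3}$ ($t = \sqrt{-3} = i \sqrt{3} \approx 1.732 i$)
$4^{2} + \left(t - 5\right) \left(-13\right) = 4^{2} + \left(i \sqrt{3} - 5\right) \left(-13\right) = 16 + \left(i \sqrt{3} - 5\right) \left(-13\right) = 16 + \left(-5 + i \sqrt{3}\right) \left(-13\right) = 16 + \left(65 - 13 i \sqrt{3}\right) = 81 - 13 i \sqrt{3}$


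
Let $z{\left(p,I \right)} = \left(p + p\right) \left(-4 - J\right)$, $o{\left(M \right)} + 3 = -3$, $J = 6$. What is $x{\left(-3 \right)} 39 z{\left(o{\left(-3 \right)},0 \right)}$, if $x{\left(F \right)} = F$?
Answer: $-14040$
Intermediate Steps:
$o{\left(M \right)} = -6$ ($o{\left(M \right)} = -3 - 3 = -6$)
$z{\left(p,I \right)} = - 20 p$ ($z{\left(p,I \right)} = \left(p + p\right) \left(-4 - 6\right) = 2 p \left(-4 - 6\right) = 2 p \left(-10\right) = - 20 p$)
$x{\left(-3 \right)} 39 z{\left(o{\left(-3 \right)},0 \right)} = \left(-3\right) 39 \left(\left(-20\right) \left(-6\right)\right) = \left(-117\right) 120 = -14040$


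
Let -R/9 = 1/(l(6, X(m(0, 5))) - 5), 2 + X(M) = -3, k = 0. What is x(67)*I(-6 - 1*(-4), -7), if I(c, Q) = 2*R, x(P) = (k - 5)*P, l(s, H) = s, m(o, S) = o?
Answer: 6030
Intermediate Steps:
X(M) = -5 (X(M) = -2 - 3 = -5)
R = -9 (R = -9/(6 - 5) = -9/1 = -9*1 = -9)
x(P) = -5*P (x(P) = (0 - 5)*P = -5*P)
I(c, Q) = -18 (I(c, Q) = 2*(-9) = -18)
x(67)*I(-6 - 1*(-4), -7) = -5*67*(-18) = -335*(-18) = 6030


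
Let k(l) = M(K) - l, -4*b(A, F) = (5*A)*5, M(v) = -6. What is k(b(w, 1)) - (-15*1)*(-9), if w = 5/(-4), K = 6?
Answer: -2381/16 ≈ -148.81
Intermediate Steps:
w = -5/4 (w = 5*(-1/4) = -5/4 ≈ -1.2500)
b(A, F) = -25*A/4 (b(A, F) = -5*A*5/4 = -25*A/4)
k(l) = -6 - l
k(b(w, 1)) - (-15*1)*(-9) = (-6 - (-25)*(-5)/(4*4)) - (-15*1)*(-9) = (-6 - 1*125/16) - (-15)*(-9) = (-6 - 125/16) - 1*135 = -221/16 - 135 = -2381/16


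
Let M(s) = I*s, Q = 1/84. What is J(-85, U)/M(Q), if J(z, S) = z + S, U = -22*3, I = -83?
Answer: 12684/83 ≈ 152.82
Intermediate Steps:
U = -66
Q = 1/84 ≈ 0.011905
M(s) = -83*s
J(z, S) = S + z
J(-85, U)/M(Q) = (-66 - 85)/((-83*1/84)) = -151/(-83/84) = -151*(-84/83) = 12684/83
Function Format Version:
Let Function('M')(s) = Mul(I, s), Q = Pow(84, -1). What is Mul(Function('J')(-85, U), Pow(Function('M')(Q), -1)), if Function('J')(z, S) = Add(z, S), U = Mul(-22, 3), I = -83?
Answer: Rational(12684, 83) ≈ 152.82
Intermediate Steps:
U = -66
Q = Rational(1, 84) ≈ 0.011905
Function('M')(s) = Mul(-83, s)
Function('J')(z, S) = Add(S, z)
Mul(Function('J')(-85, U), Pow(Function('M')(Q), -1)) = Mul(Add(-66, -85), Pow(Mul(-83, Rational(1, 84)), -1)) = Mul(-151, Pow(Rational(-83, 84), -1)) = Mul(-151, Rational(-84, 83)) = Rational(12684, 83)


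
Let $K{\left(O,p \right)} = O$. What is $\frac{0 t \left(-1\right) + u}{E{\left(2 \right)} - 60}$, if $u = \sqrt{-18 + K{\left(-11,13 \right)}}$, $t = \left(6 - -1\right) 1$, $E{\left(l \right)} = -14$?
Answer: $- \frac{i \sqrt{29}}{74} \approx - 0.072773 i$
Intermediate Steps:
$t = 7$ ($t = \left(6 + 1\right) 1 = 7 \cdot 1 = 7$)
$u = i \sqrt{29}$ ($u = \sqrt{-18 - 11} = \sqrt{-29} = i \sqrt{29} \approx 5.3852 i$)
$\frac{0 t \left(-1\right) + u}{E{\left(2 \right)} - 60} = \frac{0 \cdot 7 \left(-1\right) + i \sqrt{29}}{-14 - 60} = \frac{0 \left(-1\right) + i \sqrt{29}}{-74} = \left(0 + i \sqrt{29}\right) \left(- \frac{1}{74}\right) = i \sqrt{29} \left(- \frac{1}{74}\right) = - \frac{i \sqrt{29}}{74}$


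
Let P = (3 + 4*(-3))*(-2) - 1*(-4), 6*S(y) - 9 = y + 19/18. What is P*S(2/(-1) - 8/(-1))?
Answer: 3179/54 ≈ 58.870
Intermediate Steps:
S(y) = 181/108 + y/6 (S(y) = 3/2 + (y + 19/18)/6 = 3/2 + (19/18 + y)/6 = 3/2 + (19/108 + y/6) = 181/108 + y/6)
P = 22 (P = (3 - 12)*(-2) + 4 = -9*(-2) + 4 = 18 + 4 = 22)
P*S(2/(-1) - 8/(-1)) = 22*(181/108 + (2/(-1) - 8/(-1))/6) = 22*(181/108 + (2*(-1) - 8*(-1))/6) = 22*(181/108 + (-2 + 8)/6) = 22*(181/108 + (⅙)*6) = 22*(181/108 + 1) = 22*(289/108) = 3179/54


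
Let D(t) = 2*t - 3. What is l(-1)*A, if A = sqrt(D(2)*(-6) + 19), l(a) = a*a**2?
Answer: -sqrt(13) ≈ -3.6056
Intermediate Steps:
D(t) = -3 + 2*t
l(a) = a**3
A = sqrt(13) (A = sqrt((-3 + 2*2)*(-6) + 19) = sqrt((-3 + 4)*(-6) + 19) = sqrt(1*(-6) + 19) = sqrt(-6 + 19) = sqrt(13) ≈ 3.6056)
l(-1)*A = (-1)**3*sqrt(13) = -sqrt(13)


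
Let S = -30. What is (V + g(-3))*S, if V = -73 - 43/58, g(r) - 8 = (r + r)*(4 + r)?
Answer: 62415/29 ≈ 2152.2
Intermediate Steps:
g(r) = 8 + 2*r*(4 + r) (g(r) = 8 + (r + r)*(4 + r) = 8 + (2*r)*(4 + r) = 8 + 2*r*(4 + r))
V = -4277/58 (V = -73 - 43/58 = -4277/58 ≈ -73.741)
(V + g(-3))*S = (-4277/58 + (8 + 2*(-3)² + 8*(-3)))*(-30) = (-4277/58 + (8 + 2*9 - 24))*(-30) = (-4277/58 + (8 + 18 - 24))*(-30) = (-4277/58 + 2)*(-30) = -4161/58*(-30) = 62415/29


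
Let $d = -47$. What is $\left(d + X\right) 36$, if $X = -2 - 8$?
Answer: $-2052$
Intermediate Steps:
$X = -10$ ($X = -2 - 8 = -10$)
$\left(d + X\right) 36 = \left(-47 - 10\right) 36 = \left(-57\right) 36 = -2052$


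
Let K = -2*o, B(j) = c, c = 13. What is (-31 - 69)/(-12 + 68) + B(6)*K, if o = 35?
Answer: -12765/14 ≈ -911.79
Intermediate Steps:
B(j) = 13
K = -70 (K = -2*35 = -70)
(-31 - 69)/(-12 + 68) + B(6)*K = (-31 - 69)/(-12 + 68) + 13*(-70) = -100/56 - 910 = -100*1/56 - 910 = -25/14 - 910 = -12765/14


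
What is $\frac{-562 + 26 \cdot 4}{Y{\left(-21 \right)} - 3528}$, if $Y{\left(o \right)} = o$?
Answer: $\frac{458}{3549} \approx 0.12905$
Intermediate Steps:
$\frac{-562 + 26 \cdot 4}{Y{\left(-21 \right)} - 3528} = \frac{-562 + 26 \cdot 4}{-21 - 3528} = \frac{-562 + 104}{-3549} = \left(-458\right) \left(- \frac{1}{3549}\right) = \frac{458}{3549}$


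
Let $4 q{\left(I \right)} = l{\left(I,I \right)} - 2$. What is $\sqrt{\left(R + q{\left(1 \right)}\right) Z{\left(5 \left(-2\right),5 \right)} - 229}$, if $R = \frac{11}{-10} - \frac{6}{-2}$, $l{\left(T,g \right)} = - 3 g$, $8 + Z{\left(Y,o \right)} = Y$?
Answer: $\frac{i \sqrt{24070}}{10} \approx 15.515 i$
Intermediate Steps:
$Z{\left(Y,o \right)} = -8 + Y$
$q{\left(I \right)} = - \frac{1}{2} - \frac{3 I}{4}$ ($q{\left(I \right)} = \frac{- 3 I - 2}{4} = \frac{-2 - 3 I}{4} = - \frac{1}{2} - \frac{3 I}{4}$)
$R = \frac{19}{10}$ ($R = 11 \left(- \frac{1}{10}\right) - -3 = - \frac{11}{10} + 3 = \frac{19}{10} \approx 1.9$)
$\sqrt{\left(R + q{\left(1 \right)}\right) Z{\left(5 \left(-2\right),5 \right)} - 229} = \sqrt{\left(\frac{19}{10} - \frac{5}{4}\right) \left(-8 + 5 \left(-2\right)\right) - 229} = \sqrt{\left(\frac{19}{10} - \frac{5}{4}\right) \left(-8 - 10\right) - 229} = \sqrt{\left(\frac{19}{10} - \frac{5}{4}\right) \left(-18\right) - 229} = \sqrt{\frac{13}{20} \left(-18\right) - 229} = \sqrt{- \frac{117}{10} - 229} = \sqrt{- \frac{2407}{10}} = \frac{i \sqrt{24070}}{10}$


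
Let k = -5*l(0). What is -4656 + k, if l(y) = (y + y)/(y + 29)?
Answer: -4656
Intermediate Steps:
l(y) = 2*y/(29 + y) (l(y) = (2*y)/(29 + y) = 2*y/(29 + y))
k = 0 (k = -10*0/(29 + 0) = -10*0/29 = -5*0 = 0)
-4656 + k = -4656 + 0 = -4656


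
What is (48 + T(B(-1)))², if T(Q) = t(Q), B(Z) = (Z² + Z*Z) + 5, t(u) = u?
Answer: 3025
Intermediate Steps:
B(Z) = 5 + 2*Z² (B(Z) = (Z² + Z²) + 5 = 2*Z² + 5 = 5 + 2*Z²)
T(Q) = Q
(48 + T(B(-1)))² = (48 + (5 + 2*(-1)²))² = (48 + (5 + 2*1))² = (48 + (5 + 2))² = (48 + 7)² = 55² = 3025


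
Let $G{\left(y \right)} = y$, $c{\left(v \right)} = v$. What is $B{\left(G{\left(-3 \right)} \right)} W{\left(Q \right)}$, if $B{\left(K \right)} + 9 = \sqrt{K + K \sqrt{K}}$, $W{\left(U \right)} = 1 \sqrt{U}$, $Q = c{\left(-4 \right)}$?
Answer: $i \left(-18 + 2 \sqrt{-3 - 3 i \sqrt{3}}\right) \approx 4.2426 - 15.551 i$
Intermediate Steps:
$Q = -4$
$W{\left(U \right)} = \sqrt{U}$
$B{\left(K \right)} = -9 + \sqrt{K + K^{\frac{3}{2}}}$ ($B{\left(K \right)} = -9 + \sqrt{K + K \sqrt{K}} = -9 + \sqrt{K + K^{\frac{3}{2}}}$)
$B{\left(G{\left(-3 \right)} \right)} W{\left(Q \right)} = \left(-9 + \sqrt{-3 + \left(-3\right)^{\frac{3}{2}}}\right) \sqrt{-4} = \left(-9 + \sqrt{-3 - 3 i \sqrt{3}}\right) 2 i = 2 i \left(-9 + \sqrt{-3 - 3 i \sqrt{3}}\right)$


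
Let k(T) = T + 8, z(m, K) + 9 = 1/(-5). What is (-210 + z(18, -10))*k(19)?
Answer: -29592/5 ≈ -5918.4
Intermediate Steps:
z(m, K) = -46/5 (z(m, K) = -9 + 1/(-5) = -9 - 1/5 = -46/5)
k(T) = 8 + T
(-210 + z(18, -10))*k(19) = (-210 - 46/5)*(8 + 19) = -1096/5*27 = -29592/5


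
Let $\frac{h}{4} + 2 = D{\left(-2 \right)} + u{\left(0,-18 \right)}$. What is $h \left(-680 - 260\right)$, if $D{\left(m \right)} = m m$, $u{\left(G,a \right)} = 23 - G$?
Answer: $-94000$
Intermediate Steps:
$D{\left(m \right)} = m^{2}$
$h = 100$ ($h = -8 + 4 \left(\left(-2\right)^{2} + \left(23 - 0\right)\right) = -8 + 4 \left(4 + \left(23 + 0\right)\right) = -8 + 4 \left(4 + 23\right) = -8 + 4 \cdot 27 = -8 + 108 = 100$)
$h \left(-680 - 260\right) = 100 \left(-680 - 260\right) = 100 \left(-940\right) = -94000$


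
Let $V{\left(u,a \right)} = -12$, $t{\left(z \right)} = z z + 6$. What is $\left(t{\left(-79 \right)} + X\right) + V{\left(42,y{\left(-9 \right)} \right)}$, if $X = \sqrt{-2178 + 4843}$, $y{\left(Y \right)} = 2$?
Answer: $6235 + \sqrt{2665} \approx 6286.6$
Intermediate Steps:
$t{\left(z \right)} = 6 + z^{2}$ ($t{\left(z \right)} = z^{2} + 6 = 6 + z^{2}$)
$X = \sqrt{2665} \approx 51.624$
$\left(t{\left(-79 \right)} + X\right) + V{\left(42,y{\left(-9 \right)} \right)} = \left(\left(6 + \left(-79\right)^{2}\right) + \sqrt{2665}\right) - 12 = \left(\left(6 + 6241\right) + \sqrt{2665}\right) - 12 = \left(6247 + \sqrt{2665}\right) - 12 = 6235 + \sqrt{2665}$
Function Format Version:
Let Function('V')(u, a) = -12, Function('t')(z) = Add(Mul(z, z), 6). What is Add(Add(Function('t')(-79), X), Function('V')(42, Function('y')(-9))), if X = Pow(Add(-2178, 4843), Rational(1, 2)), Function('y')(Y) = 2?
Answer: Add(6235, Pow(2665, Rational(1, 2))) ≈ 6286.6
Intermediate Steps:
Function('t')(z) = Add(6, Pow(z, 2)) (Function('t')(z) = Add(Pow(z, 2), 6) = Add(6, Pow(z, 2)))
X = Pow(2665, Rational(1, 2)) ≈ 51.624
Add(Add(Function('t')(-79), X), Function('V')(42, Function('y')(-9))) = Add(Add(Add(6, Pow(-79, 2)), Pow(2665, Rational(1, 2))), -12) = Add(Add(Add(6, 6241), Pow(2665, Rational(1, 2))), -12) = Add(Add(6247, Pow(2665, Rational(1, 2))), -12) = Add(6235, Pow(2665, Rational(1, 2)))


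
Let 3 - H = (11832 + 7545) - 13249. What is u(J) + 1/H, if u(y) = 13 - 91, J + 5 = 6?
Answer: -477751/6125 ≈ -78.000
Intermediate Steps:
J = 1 (J = -5 + 6 = 1)
H = -6125 (H = 3 - ((11832 + 7545) - 13249) = 3 - (19377 - 13249) = 3 - 1*6128 = 3 - 6128 = -6125)
u(y) = -78
u(J) + 1/H = -78 + 1/(-6125) = -78 - 1/6125 = -477751/6125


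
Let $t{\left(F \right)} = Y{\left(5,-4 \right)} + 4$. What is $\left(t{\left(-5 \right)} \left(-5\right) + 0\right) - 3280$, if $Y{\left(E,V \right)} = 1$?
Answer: $-3305$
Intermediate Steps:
$t{\left(F \right)} = 5$ ($t{\left(F \right)} = 1 + 4 = 5$)
$\left(t{\left(-5 \right)} \left(-5\right) + 0\right) - 3280 = \left(5 \left(-5\right) + 0\right) - 3280 = \left(-25 + 0\right) - 3280 = -25 - 3280 = -3305$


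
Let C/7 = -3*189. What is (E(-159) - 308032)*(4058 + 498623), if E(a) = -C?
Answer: -152846692903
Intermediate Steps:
C = -3969 (C = 7*(-3*189) = 7*(-567) = -3969)
E(a) = 3969 (E(a) = -1*(-3969) = 3969)
(E(-159) - 308032)*(4058 + 498623) = (3969 - 308032)*(4058 + 498623) = -304063*502681 = -152846692903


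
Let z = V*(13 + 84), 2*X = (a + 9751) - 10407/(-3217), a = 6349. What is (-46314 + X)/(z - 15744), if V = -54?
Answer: 246180169/134998188 ≈ 1.8236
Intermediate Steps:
X = 51804107/6434 (X = ((6349 + 9751) - 10407/(-3217))/2 = (16100 - 10407*(-1/3217))/2 = (16100 + 10407/3217)/2 = (½)*(51804107/3217) = 51804107/6434 ≈ 8051.6)
z = -5238 (z = -54*(13 + 84) = -54*97 = -5238)
(-46314 + X)/(z - 15744) = (-46314 + 51804107/6434)/(-5238 - 15744) = -246180169/6434/(-20982) = -246180169/6434*(-1/20982) = 246180169/134998188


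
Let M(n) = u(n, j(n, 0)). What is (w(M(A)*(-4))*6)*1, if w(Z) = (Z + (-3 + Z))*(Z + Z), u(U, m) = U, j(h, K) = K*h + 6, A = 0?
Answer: 0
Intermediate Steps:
j(h, K) = 6 + K*h
M(n) = n
w(Z) = 2*Z*(-3 + 2*Z) (w(Z) = (-3 + 2*Z)*(2*Z) = 2*Z*(-3 + 2*Z))
(w(M(A)*(-4))*6)*1 = ((2*(0*(-4))*(-3 + 2*(0*(-4))))*6)*1 = ((2*0*(-3 + 2*0))*6)*1 = ((2*0*(-3 + 0))*6)*1 = ((2*0*(-3))*6)*1 = (0*6)*1 = 0*1 = 0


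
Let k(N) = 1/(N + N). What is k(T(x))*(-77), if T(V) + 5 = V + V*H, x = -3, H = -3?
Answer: -77/2 ≈ -38.500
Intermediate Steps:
T(V) = -5 - 2*V (T(V) = -5 + (V + V*(-3)) = -5 + (V - 3*V) = -5 - 2*V)
k(N) = 1/(2*N)
k(T(x))*(-77) = (1/(2*(-5 - 2*(-3))))*(-77) = (1/(2*(-5 + 6)))*(-77) = ((½)/1)*(-77) = ((½)*1)*(-77) = (½)*(-77) = -77/2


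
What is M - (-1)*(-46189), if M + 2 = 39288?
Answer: -6903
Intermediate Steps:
M = 39286 (M = -2 + 39288 = 39286)
M - (-1)*(-46189) = 39286 - (-1)*(-46189) = 39286 - 1*46189 = 39286 - 46189 = -6903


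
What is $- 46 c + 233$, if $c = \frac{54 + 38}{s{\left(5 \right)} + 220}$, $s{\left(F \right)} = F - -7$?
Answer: $\frac{6228}{29} \approx 214.76$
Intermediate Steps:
$s{\left(F \right)} = 7 + F$ ($s{\left(F \right)} = F + 7 = 7 + F$)
$c = \frac{23}{58}$ ($c = \frac{54 + 38}{\left(7 + 5\right) + 220} = \frac{92}{12 + 220} = \frac{92}{232} = 92 \cdot \frac{1}{232} = \frac{23}{58} \approx 0.39655$)
$- 46 c + 233 = \left(-46\right) \frac{23}{58} + 233 = - \frac{529}{29} + 233 = \frac{6228}{29}$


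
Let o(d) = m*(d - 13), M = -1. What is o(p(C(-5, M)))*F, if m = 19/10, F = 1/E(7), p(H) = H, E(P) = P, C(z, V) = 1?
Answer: -114/35 ≈ -3.2571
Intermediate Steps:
F = 1/7 ≈ 0.14286
m = 19/10 (m = 19*(1/10) = 19/10 ≈ 1.9000)
o(d) = -247/10 + 19*d/10 (o(d) = 19*(d - 13)/10 = 19*(-13 + d)/10 = -247/10 + 19*d/10)
o(p(C(-5, M)))*F = (-247/10 + (19/10)*1)*(1/7) = (-247/10 + 19/10)*(1/7) = -114/5*1/7 = -114/35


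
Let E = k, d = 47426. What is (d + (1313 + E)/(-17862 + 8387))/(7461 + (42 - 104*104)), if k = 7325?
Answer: -449352712/31390675 ≈ -14.315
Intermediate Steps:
E = 7325
(d + (1313 + E)/(-17862 + 8387))/(7461 + (42 - 104*104)) = (47426 + (1313 + 7325)/(-17862 + 8387))/(7461 + (42 - 104*104)) = (47426 + 8638/(-9475))/(7461 + (42 - 10816)) = (47426 + 8638*(-1/9475))/(7461 - 10774) = (47426 - 8638/9475)/(-3313) = (449352712/9475)*(-1/3313) = -449352712/31390675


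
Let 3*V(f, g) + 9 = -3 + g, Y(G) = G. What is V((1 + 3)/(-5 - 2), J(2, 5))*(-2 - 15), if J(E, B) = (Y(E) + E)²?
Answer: -68/3 ≈ -22.667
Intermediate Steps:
J(E, B) = 4*E² (J(E, B) = (E + E)² = (2*E)² = 4*E²)
V(f, g) = -4 + g/3 (V(f, g) = -3 + (-3 + g)/3 = -3 + (-1 + g/3) = -4 + g/3)
V((1 + 3)/(-5 - 2), J(2, 5))*(-2 - 15) = (-4 + (4*2²)/3)*(-2 - 15) = (-4 + (4*4)/3)*(-17) = (-4 + (⅓)*16)*(-17) = (-4 + 16/3)*(-17) = (4/3)*(-17) = -68/3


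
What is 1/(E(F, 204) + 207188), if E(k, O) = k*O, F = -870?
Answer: 1/29708 ≈ 3.3661e-5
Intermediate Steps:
E(k, O) = O*k
1/(E(F, 204) + 207188) = 1/(204*(-870) + 207188) = 1/(-177480 + 207188) = 1/29708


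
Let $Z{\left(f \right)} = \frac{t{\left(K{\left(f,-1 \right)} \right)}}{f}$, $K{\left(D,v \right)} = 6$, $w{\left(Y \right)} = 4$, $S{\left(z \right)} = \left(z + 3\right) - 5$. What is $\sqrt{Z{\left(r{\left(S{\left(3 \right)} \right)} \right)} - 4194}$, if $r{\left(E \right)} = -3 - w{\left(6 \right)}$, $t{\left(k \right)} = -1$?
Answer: $\frac{i \sqrt{205499}}{7} \approx 64.76 i$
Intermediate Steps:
$S{\left(z \right)} = -2 + z$ ($S{\left(z \right)} = \left(3 + z\right) - 5 = -2 + z$)
$r{\left(E \right)} = -7$ ($r{\left(E \right)} = -3 - 4 = -7$)
$Z{\left(f \right)} = - \frac{1}{f}$
$\sqrt{Z{\left(r{\left(S{\left(3 \right)} \right)} \right)} - 4194} = \sqrt{- \frac{1}{-7} - 4194} = \sqrt{\left(-1\right) \left(- \frac{1}{7}\right) - 4194} = \sqrt{\frac{1}{7} - 4194} = \sqrt{- \frac{29357}{7}} = \frac{i \sqrt{205499}}{7}$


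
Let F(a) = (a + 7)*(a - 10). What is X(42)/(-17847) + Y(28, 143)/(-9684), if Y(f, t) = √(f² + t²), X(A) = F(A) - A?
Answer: -1526/17847 - √21233/9684 ≈ -0.10055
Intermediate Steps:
F(a) = (-10 + a)*(7 + a) (F(a) = (7 + a)*(-10 + a) = (-10 + a)*(7 + a))
X(A) = -70 + A² - 4*A (X(A) = (-70 + A² - 3*A) - A = -70 + A² - 4*A)
X(42)/(-17847) + Y(28, 143)/(-9684) = (-70 + 42² - 4*42)/(-17847) + √(28² + 143²)/(-9684) = (-70 + 1764 - 168)*(-1/17847) + √(784 + 20449)*(-1/9684) = 1526*(-1/17847) + √21233*(-1/9684) = -1526/17847 - √21233/9684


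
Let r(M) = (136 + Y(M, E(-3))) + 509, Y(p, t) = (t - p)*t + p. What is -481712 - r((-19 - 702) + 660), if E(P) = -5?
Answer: -482016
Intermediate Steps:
Y(p, t) = p + t*(t - p) (Y(p, t) = t*(t - p) + p = p + t*(t - p))
r(M) = 670 + 6*M (r(M) = (136 + (M + (-5)² - 1*M*(-5))) + 509 = (136 + (M + 25 + 5*M)) + 509 = (136 + (25 + 6*M)) + 509 = (161 + 6*M) + 509 = 670 + 6*M)
-481712 - r((-19 - 702) + 660) = -481712 - (670 + 6*((-19 - 702) + 660)) = -481712 - (670 + 6*(-721 + 660)) = -481712 - (670 + 6*(-61)) = -481712 - (670 - 366) = -481712 - 1*304 = -481712 - 304 = -482016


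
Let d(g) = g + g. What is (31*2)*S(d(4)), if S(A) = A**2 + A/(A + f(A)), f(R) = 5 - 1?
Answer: 12028/3 ≈ 4009.3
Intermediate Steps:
f(R) = 4
d(g) = 2*g
S(A) = A**2 + A/(4 + A) (S(A) = A**2 + A/(A + 4) = A**2 + A/(4 + A))
(31*2)*S(d(4)) = (31*2)*((2*4)*(1 + (2*4)**2 + 4*(2*4))/(4 + 2*4)) = 62*(8*(1 + 8**2 + 4*8)/(4 + 8)) = 62*(8*(1 + 64 + 32)/12) = 62*(8*(1/12)*97) = 62*(194/3) = 12028/3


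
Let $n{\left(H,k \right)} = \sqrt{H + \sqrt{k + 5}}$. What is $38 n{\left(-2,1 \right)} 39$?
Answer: $1482 \sqrt{-2 + \sqrt{6}} \approx 993.59$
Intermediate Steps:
$n{\left(H,k \right)} = \sqrt{H + \sqrt{5 + k}}$
$38 n{\left(-2,1 \right)} 39 = 38 \sqrt{-2 + \sqrt{5 + 1}} \cdot 39 = 38 \sqrt{-2 + \sqrt{6}} \cdot 39 = 1482 \sqrt{-2 + \sqrt{6}}$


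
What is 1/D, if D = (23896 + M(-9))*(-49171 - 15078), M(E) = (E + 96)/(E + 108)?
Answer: -33/50666568653 ≈ -6.5132e-10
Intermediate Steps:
M(E) = (96 + E)/(108 + E)
D = -50666568653/33 (D = (23896 + (96 - 9)/(108 - 9))*(-49171 - 15078) = (23896 + 87/99)*(-64249) = (23896 + (1/99)*87)*(-64249) = (23896 + 29/33)*(-64249) = (788597/33)*(-64249) = -50666568653/33 ≈ -1.5354e+9)
1/D = 1/(-50666568653/33) = -33/50666568653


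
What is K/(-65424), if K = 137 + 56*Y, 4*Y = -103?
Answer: 15/752 ≈ 0.019947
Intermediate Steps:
Y = -103/4 (Y = (¼)*(-103) = -103/4 ≈ -25.750)
K = -1305 (K = 137 + 56*(-103/4) = 137 - 1442 = -1305)
K/(-65424) = -1305/(-65424) = -1305*(-1/65424) = 15/752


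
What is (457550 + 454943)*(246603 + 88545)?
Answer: 305820203964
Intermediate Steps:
(457550 + 454943)*(246603 + 88545) = 912493*335148 = 305820203964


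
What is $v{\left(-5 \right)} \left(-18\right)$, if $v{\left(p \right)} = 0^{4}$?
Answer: $0$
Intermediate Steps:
$v{\left(p \right)} = 0$
$v{\left(-5 \right)} \left(-18\right) = 0 \left(-18\right) = 0$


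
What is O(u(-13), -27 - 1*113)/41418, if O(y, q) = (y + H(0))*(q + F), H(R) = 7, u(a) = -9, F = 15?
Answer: 125/20709 ≈ 0.0060360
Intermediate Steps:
O(y, q) = (7 + y)*(15 + q) (O(y, q) = (y + 7)*(q + 15) = (7 + y)*(15 + q))
O(u(-13), -27 - 1*113)/41418 = (105 + 7*(-27 - 1*113) + 15*(-9) + (-27 - 1*113)*(-9))/41418 = (105 + 7*(-27 - 113) - 135 + (-27 - 113)*(-9))*(1/41418) = (105 + 7*(-140) - 135 - 140*(-9))*(1/41418) = (105 - 980 - 135 + 1260)*(1/41418) = 250*(1/41418) = 125/20709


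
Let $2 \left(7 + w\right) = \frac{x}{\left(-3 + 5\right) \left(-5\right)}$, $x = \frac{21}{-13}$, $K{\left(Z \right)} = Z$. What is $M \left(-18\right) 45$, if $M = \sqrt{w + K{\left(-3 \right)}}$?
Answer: $- \frac{81 i \sqrt{167635}}{13} \approx - 2551.1 i$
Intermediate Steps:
$x = - \frac{21}{13}$ ($x = 21 \left(- \frac{1}{13}\right) = - \frac{21}{13} \approx -1.6154$)
$w = - \frac{1799}{260}$ ($w = -7 + \frac{\left(- \frac{21}{13}\right) \frac{1}{\left(-3 + 5\right) \left(-5\right)}}{2} = -7 + \frac{\left(- \frac{21}{13}\right) \frac{1}{2 \left(-5\right)}}{2} = -7 + \frac{\left(- \frac{21}{13}\right) \frac{1}{-10}}{2} = -7 + \frac{\left(- \frac{21}{13}\right) \left(- \frac{1}{10}\right)}{2} = -7 + \frac{1}{2} \cdot \frac{21}{130} = -7 + \frac{21}{260} = - \frac{1799}{260} \approx -6.9192$)
$M = \frac{i \sqrt{167635}}{130}$ ($M = \sqrt{- \frac{1799}{260} - 3} = \sqrt{- \frac{2579}{260}} = \frac{i \sqrt{167635}}{130} \approx 3.1495 i$)
$M \left(-18\right) 45 = \frac{i \sqrt{167635}}{130} \left(-18\right) 45 = - \frac{9 i \sqrt{167635}}{65} \cdot 45 = - \frac{81 i \sqrt{167635}}{13}$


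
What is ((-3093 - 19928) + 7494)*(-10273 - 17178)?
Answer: 426231677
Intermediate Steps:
((-3093 - 19928) + 7494)*(-10273 - 17178) = (-23021 + 7494)*(-27451) = -15527*(-27451) = 426231677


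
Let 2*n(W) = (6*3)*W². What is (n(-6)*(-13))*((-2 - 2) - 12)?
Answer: 67392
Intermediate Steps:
n(W) = 9*W² (n(W) = ((6*3)*W²)/2 = (18*W²)/2 = 9*W²)
(n(-6)*(-13))*((-2 - 2) - 12) = ((9*(-6)²)*(-13))*((-2 - 2) - 12) = ((9*36)*(-13))*(-4 - 12) = (324*(-13))*(-16) = -4212*(-16) = 67392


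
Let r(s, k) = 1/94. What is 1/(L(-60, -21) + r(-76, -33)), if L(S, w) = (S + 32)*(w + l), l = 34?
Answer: -94/34215 ≈ -0.0027473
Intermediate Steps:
r(s, k) = 1/94
L(S, w) = (32 + S)*(34 + w) (L(S, w) = (S + 32)*(w + 34) = (32 + S)*(34 + w))
1/(L(-60, -21) + r(-76, -33)) = 1/((1088 + 32*(-21) + 34*(-60) - 60*(-21)) + 1/94) = 1/((1088 - 672 - 2040 + 1260) + 1/94) = 1/(-364 + 1/94) = 1/(-34215/94) = -94/34215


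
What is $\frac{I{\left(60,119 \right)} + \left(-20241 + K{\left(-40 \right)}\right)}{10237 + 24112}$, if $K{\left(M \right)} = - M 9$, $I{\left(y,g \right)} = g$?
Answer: $- \frac{19762}{34349} \approx -0.57533$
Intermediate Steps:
$K{\left(M \right)} = - 9 M$
$\frac{I{\left(60,119 \right)} + \left(-20241 + K{\left(-40 \right)}\right)}{10237 + 24112} = \frac{119 - 19881}{10237 + 24112} = \frac{119 + \left(-20241 + 360\right)}{34349} = \left(119 - 19881\right) \frac{1}{34349} = \left(-19762\right) \frac{1}{34349} = - \frac{19762}{34349}$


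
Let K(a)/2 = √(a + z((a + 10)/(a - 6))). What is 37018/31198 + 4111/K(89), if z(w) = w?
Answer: 18509/15599 + 4111*√621338/14972 ≈ 217.62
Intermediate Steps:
K(a) = 2*√(a + (10 + a)/(-6 + a)) (K(a) = 2*√(a + (a + 10)/(a - 6)) = 2*√(a + (10 + a)/(-6 + a)))
37018/31198 + 4111/K(89) = 37018/31198 + 4111/((2*√((10 + 89 + 89*(-6 + 89))/(-6 + 89)))) = 37018*(1/31198) + 4111/((2*√((10 + 89 + 89*83)/83))) = 18509/15599 + 4111/((2*√((10 + 89 + 7387)/83))) = 18509/15599 + 4111/((2*√((1/83)*7486))) = 18509/15599 + 4111/((2*√(7486/83))) = 18509/15599 + 4111/((2*(√621338/83))) = 18509/15599 + 4111/((2*√621338/83)) = 18509/15599 + 4111*(√621338/14972) = 18509/15599 + 4111*√621338/14972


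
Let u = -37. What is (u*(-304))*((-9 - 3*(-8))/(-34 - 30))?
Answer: -10545/4 ≈ -2636.3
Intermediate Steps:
(u*(-304))*((-9 - 3*(-8))/(-34 - 30)) = (-37*(-304))*((-9 - 3*(-8))/(-34 - 30)) = 11248*((-9 + 24)/(-64)) = 11248*(15*(-1/64)) = 11248*(-15/64) = -10545/4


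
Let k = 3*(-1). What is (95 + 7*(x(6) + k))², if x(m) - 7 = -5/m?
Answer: 494209/36 ≈ 13728.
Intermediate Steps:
k = -3
x(m) = 7 - 5/m
(95 + 7*(x(6) + k))² = (95 + 7*((7 - 5/6) - 3))² = (95 + 7*((7 - 5*⅙) - 3))² = (95 + 7*((7 - ⅚) - 3))² = (95 + 7*(37/6 - 3))² = (95 + 7*(19/6))² = (95 + 133/6)² = (703/6)² = 494209/36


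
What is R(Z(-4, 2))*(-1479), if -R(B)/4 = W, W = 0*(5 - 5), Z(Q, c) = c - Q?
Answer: 0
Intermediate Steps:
W = 0 (W = 0*0 = 0)
R(B) = 0 (R(B) = -4*0 = 0)
R(Z(-4, 2))*(-1479) = 0*(-1479) = 0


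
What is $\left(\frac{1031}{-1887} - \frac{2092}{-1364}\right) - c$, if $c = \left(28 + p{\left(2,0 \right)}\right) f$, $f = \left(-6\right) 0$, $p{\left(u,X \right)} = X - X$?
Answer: $\frac{635330}{643467} \approx 0.98735$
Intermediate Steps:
$p{\left(u,X \right)} = 0$
$f = 0$
$c = 0$ ($c = \left(28 + 0\right) 0 = 28 \cdot 0 = 0$)
$\left(\frac{1031}{-1887} - \frac{2092}{-1364}\right) - c = \left(\frac{1031}{-1887} - \frac{2092}{-1364}\right) - 0 = \left(1031 \left(- \frac{1}{1887}\right) - - \frac{523}{341}\right) + 0 = \left(- \frac{1031}{1887} + \frac{523}{341}\right) + 0 = \frac{635330}{643467} + 0 = \frac{635330}{643467}$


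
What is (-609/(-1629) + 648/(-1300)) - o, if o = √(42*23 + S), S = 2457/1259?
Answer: -21991/176475 - √1534281609/1259 ≈ -31.237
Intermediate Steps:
S = 2457/1259 (S = 2457*(1/1259) = 2457/1259 ≈ 1.9515)
o = √1534281609/1259 (o = √(42*23 + 2457/1259) = √(966 + 2457/1259) = √(1218651/1259) = √1534281609/1259 ≈ 31.112)
(-609/(-1629) + 648/(-1300)) - o = (-609/(-1629) + 648/(-1300)) - √1534281609/1259 = (-609*(-1/1629) + 648*(-1/1300)) - √1534281609/1259 = (203/543 - 162/325) - √1534281609/1259 = -21991/176475 - √1534281609/1259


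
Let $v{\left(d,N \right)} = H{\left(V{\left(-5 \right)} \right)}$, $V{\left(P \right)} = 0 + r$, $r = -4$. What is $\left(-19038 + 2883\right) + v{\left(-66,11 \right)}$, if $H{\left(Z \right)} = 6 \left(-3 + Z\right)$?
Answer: $-16197$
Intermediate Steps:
$V{\left(P \right)} = -4$ ($V{\left(P \right)} = 0 - 4 = -4$)
$H{\left(Z \right)} = -18 + 6 Z$
$v{\left(d,N \right)} = -42$ ($v{\left(d,N \right)} = -18 + 6 \left(-4\right) = -18 - 24 = -42$)
$\left(-19038 + 2883\right) + v{\left(-66,11 \right)} = \left(-19038 + 2883\right) - 42 = -16155 - 42 = -16197$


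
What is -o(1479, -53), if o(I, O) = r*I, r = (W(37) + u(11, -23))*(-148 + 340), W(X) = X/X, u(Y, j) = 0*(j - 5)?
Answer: -283968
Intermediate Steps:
u(Y, j) = 0 (u(Y, j) = 0*(-5 + j) = 0)
W(X) = 1
r = 192 (r = (1 + 0)*(-148 + 340) = 1*192 = 192)
o(I, O) = 192*I
-o(1479, -53) = -192*1479 = -1*283968 = -283968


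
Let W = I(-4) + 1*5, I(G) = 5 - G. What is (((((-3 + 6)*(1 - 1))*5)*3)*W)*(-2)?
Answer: 0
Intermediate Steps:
W = 14 (W = (5 - 1*(-4)) + 1*5 = (5 + 4) + 5 = 9 + 5 = 14)
(((((-3 + 6)*(1 - 1))*5)*3)*W)*(-2) = (((((-3 + 6)*(1 - 1))*5)*3)*14)*(-2) = ((((3*0)*5)*3)*14)*(-2) = (((0*5)*3)*14)*(-2) = ((0*3)*14)*(-2) = (0*14)*(-2) = 0*(-2) = 0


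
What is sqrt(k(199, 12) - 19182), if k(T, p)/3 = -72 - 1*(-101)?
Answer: I*sqrt(19095) ≈ 138.18*I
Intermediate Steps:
k(T, p) = 87 (k(T, p) = 3*(-72 - 1*(-101)) = 3*(-72 + 101) = 3*29 = 87)
sqrt(k(199, 12) - 19182) = sqrt(87 - 19182) = sqrt(-19095) = I*sqrt(19095)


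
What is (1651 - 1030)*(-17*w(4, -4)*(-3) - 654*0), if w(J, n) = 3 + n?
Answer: -31671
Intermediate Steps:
(1651 - 1030)*(-17*w(4, -4)*(-3) - 654*0) = (1651 - 1030)*(-17*(3 - 4)*(-3) - 654*0) = 621*(-17*(-1)*(-3) + 0) = 621*(17*(-3) + 0) = 621*(-51 + 0) = 621*(-51) = -31671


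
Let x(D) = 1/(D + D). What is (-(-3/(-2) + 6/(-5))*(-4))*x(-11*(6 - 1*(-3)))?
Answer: -1/165 ≈ -0.0060606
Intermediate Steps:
x(D) = 1/(2*D)
(-(-3/(-2) + 6/(-5))*(-4))*x(-11*(6 - 1*(-3))) = (-(-3/(-2) + 6/(-5))*(-4))*(1/(2*((-11*(6 - 1*(-3)))))) = (-(-3*(-1/2) + 6*(-1/5))*(-4))*(1/(2*((-11*(6 + 3))))) = (-(3/2 - 6/5)*(-4))*(1/(2*((-11*9)))) = (-1*3/10*(-4))*((1/2)/(-99)) = (-3/10*(-4))*((1/2)*(-1/99)) = (6/5)*(-1/198) = -1/165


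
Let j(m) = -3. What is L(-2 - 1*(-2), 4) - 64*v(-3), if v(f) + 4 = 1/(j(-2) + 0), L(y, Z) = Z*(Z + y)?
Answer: 880/3 ≈ 293.33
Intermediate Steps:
v(f) = -13/3 (v(f) = -4 + 1/(-3 + 0) = -4 + 1/(-3) = -4 - ⅓ = -13/3)
L(-2 - 1*(-2), 4) - 64*v(-3) = 4*(4 + (-2 - 1*(-2))) - 64*(-13/3) = 4*(4 + (-2 + 2)) + 832/3 = 4*(4 + 0) + 832/3 = 4*4 + 832/3 = 16 + 832/3 = 880/3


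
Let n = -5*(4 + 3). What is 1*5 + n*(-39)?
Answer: 1370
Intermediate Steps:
n = -35 (n = -5*7 = -35)
1*5 + n*(-39) = 1*5 - 35*(-39) = 5 + 1365 = 1370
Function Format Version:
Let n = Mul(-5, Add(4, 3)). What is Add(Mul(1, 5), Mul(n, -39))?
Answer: 1370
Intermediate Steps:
n = -35 (n = Mul(-5, 7) = -35)
Add(Mul(1, 5), Mul(n, -39)) = Add(Mul(1, 5), Mul(-35, -39)) = Add(5, 1365) = 1370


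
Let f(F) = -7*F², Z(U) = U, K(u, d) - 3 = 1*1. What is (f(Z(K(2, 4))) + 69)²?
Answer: 1849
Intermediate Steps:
K(u, d) = 4 (K(u, d) = 3 + 1*1 = 3 + 1 = 4)
(f(Z(K(2, 4))) + 69)² = (-7*4² + 69)² = (-7*16 + 69)² = (-112 + 69)² = (-43)² = 1849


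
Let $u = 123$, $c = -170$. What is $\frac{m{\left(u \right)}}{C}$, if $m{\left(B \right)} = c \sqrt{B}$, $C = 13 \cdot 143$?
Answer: $- \frac{170 \sqrt{123}}{1859} \approx -1.0142$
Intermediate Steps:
$C = 1859$
$m{\left(B \right)} = - 170 \sqrt{B}$
$\frac{m{\left(u \right)}}{C} = \frac{\left(-170\right) \sqrt{123}}{1859} = - 170 \sqrt{123} \cdot \frac{1}{1859} = - \frac{170 \sqrt{123}}{1859}$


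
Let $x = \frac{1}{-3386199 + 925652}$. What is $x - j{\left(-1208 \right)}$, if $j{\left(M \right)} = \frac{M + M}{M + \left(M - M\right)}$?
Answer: $- \frac{4921095}{2460547} \approx -2.0$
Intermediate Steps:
$j{\left(M \right)} = 2$ ($j{\left(M \right)} = \frac{2 M}{M + 0} = \frac{2 M}{M} = 2$)
$x = - \frac{1}{2460547}$ ($x = \frac{1}{-2460547} = - \frac{1}{2460547} \approx -4.0641 \cdot 10^{-7}$)
$x - j{\left(-1208 \right)} = - \frac{1}{2460547} - 2 = - \frac{4921095}{2460547}$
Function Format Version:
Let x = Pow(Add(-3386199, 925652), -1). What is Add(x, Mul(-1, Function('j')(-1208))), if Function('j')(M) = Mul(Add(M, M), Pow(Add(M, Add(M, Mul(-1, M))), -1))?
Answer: Rational(-4921095, 2460547) ≈ -2.0000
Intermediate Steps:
Function('j')(M) = 2 (Function('j')(M) = Mul(Mul(2, M), Pow(Add(M, 0), -1)) = Mul(Mul(2, M), Pow(M, -1)) = 2)
x = Rational(-1, 2460547) (x = Pow(-2460547, -1) = Rational(-1, 2460547) ≈ -4.0641e-7)
Add(x, Mul(-1, Function('j')(-1208))) = Add(Rational(-1, 2460547), Mul(-1, 2)) = Add(Rational(-1, 2460547), -2) = Rational(-4921095, 2460547)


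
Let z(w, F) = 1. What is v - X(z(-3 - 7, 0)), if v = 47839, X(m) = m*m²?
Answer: 47838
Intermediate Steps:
X(m) = m³
v - X(z(-3 - 7, 0)) = 47839 - 1*1³ = 47839 - 1*1 = 47839 - 1 = 47838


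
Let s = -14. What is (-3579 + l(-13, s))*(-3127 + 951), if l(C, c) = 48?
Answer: 7683456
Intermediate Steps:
(-3579 + l(-13, s))*(-3127 + 951) = (-3579 + 48)*(-3127 + 951) = -3531*(-2176) = 7683456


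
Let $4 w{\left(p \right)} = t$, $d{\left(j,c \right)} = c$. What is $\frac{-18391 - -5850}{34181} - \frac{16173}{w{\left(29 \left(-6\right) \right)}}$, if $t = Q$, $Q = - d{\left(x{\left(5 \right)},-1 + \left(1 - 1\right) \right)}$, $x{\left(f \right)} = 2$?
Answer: $- \frac{2211249793}{34181} \approx -64692.0$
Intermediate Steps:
$Q = 1$ ($Q = - (-1 + \left(1 - 1\right)) = - (-1 + 0) = \left(-1\right) \left(-1\right) = 1$)
$t = 1$
$w{\left(p \right)} = \frac{1}{4}$ ($w{\left(p \right)} = \frac{1}{4} \cdot 1 = \frac{1}{4}$)
$\frac{-18391 - -5850}{34181} - \frac{16173}{w{\left(29 \left(-6\right) \right)}} = \frac{-18391 - -5850}{34181} - 16173 \frac{1}{\frac{1}{4}} = \left(-18391 + 5850\right) \frac{1}{34181} - 64692 = \left(-12541\right) \frac{1}{34181} - 64692 = - \frac{12541}{34181} - 64692 = - \frac{2211249793}{34181}$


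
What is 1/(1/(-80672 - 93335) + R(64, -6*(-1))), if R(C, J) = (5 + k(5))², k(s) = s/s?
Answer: 174007/6264251 ≈ 0.027778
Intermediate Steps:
k(s) = 1
R(C, J) = 36 (R(C, J) = (5 + 1)² = 6² = 36)
1/(1/(-80672 - 93335) + R(64, -6*(-1))) = 1/(1/(-80672 - 93335) + 36) = 1/(1/(-174007) + 36) = 1/(-1/174007 + 36) = 1/(6264251/174007) = 174007/6264251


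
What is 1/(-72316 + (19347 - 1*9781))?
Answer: -1/62750 ≈ -1.5936e-5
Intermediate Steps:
1/(-72316 + (19347 - 1*9781)) = 1/(-72316 + (19347 - 9781)) = 1/(-72316 + 9566) = 1/(-62750) = -1/62750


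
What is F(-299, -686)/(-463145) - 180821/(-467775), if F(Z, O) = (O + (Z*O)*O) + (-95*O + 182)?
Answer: 13174655465999/43329530475 ≈ 304.06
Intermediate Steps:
F(Z, O) = 182 - 94*O + Z*O**2 (F(Z, O) = (O + (O*Z)*O) + (182 - 95*O) = (O + Z*O**2) + (182 - 95*O) = 182 - 94*O + Z*O**2)
F(-299, -686)/(-463145) - 180821/(-467775) = (182 - 94*(-686) - 299*(-686)**2)/(-463145) - 180821/(-467775) = (182 + 64484 - 299*470596)*(-1/463145) - 180821*(-1/467775) = (182 + 64484 - 140708204)*(-1/463145) + 180821/467775 = -140643538*(-1/463145) + 180821/467775 = 140643538/463145 + 180821/467775 = 13174655465999/43329530475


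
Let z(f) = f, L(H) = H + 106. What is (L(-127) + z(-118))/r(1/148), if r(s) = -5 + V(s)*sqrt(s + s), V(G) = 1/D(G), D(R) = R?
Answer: -695/271 - 278*sqrt(74)/271 ≈ -11.389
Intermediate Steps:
L(H) = 106 + H
V(G) = 1/G
r(s) = -5 + sqrt(2)/sqrt(s) (r(s) = -5 + sqrt(s + s)/s = -5 + sqrt(2*s)/s = -5 + (sqrt(2)*sqrt(s))/s = -5 + sqrt(2)/sqrt(s))
(L(-127) + z(-118))/r(1/148) = ((106 - 127) - 118)/(-5 + sqrt(2)/sqrt(1/148)) = (-21 - 118)/(-5 + sqrt(2)/1/sqrt(148)) = -139/(-5 + sqrt(2)*(2*sqrt(37))) = -139/(-5 + 2*sqrt(74))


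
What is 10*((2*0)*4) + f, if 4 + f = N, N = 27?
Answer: 23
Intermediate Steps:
f = 23 (f = -4 + 27 = 23)
10*((2*0)*4) + f = 10*((2*0)*4) + 23 = 10*(0*4) + 23 = 10*0 + 23 = 0 + 23 = 23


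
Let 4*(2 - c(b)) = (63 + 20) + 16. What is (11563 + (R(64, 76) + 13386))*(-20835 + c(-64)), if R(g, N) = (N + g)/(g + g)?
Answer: -66611560693/128 ≈ -5.2040e+8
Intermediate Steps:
R(g, N) = (N + g)/(2*g) (R(g, N) = (N + g)/((2*g)) = (N + g)*(1/(2*g)) = (N + g)/(2*g))
c(b) = -91/4 (c(b) = 2 - ((63 + 20) + 16)/4 = 2 - (83 + 16)/4 = 2 - 1/4*99 = 2 - 99/4 = -91/4)
(11563 + (R(64, 76) + 13386))*(-20835 + c(-64)) = (11563 + ((1/2)*(76 + 64)/64 + 13386))*(-20835 - 91/4) = (11563 + ((1/2)*(1/64)*140 + 13386))*(-83431/4) = (11563 + (35/32 + 13386))*(-83431/4) = (11563 + 428387/32)*(-83431/4) = (798403/32)*(-83431/4) = -66611560693/128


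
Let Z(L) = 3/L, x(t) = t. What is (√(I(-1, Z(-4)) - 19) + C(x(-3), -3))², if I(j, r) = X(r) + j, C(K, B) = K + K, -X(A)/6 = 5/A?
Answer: 56 - 24*√5 ≈ 2.3344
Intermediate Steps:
X(A) = -30/A
C(K, B) = 2*K
I(j, r) = j - 30/r (I(j, r) = -30/r + j = j - 30/r)
(√(I(-1, Z(-4)) - 19) + C(x(-3), -3))² = (√((-1 - 30/(3/(-4))) - 19) + 2*(-3))² = (√((-1 - 30/(3*(-¼))) - 19) - 6)² = (√((-1 - 30/(-¾)) - 19) - 6)² = (√((-1 - 30*(-4/3)) - 19) - 6)² = (√((-1 + 40) - 19) - 6)² = (√(39 - 19) - 6)² = (√20 - 6)² = (2*√5 - 6)² = (-6 + 2*√5)²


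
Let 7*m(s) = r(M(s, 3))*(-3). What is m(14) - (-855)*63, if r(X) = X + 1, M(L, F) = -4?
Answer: 377064/7 ≈ 53866.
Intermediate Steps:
r(X) = 1 + X
m(s) = 9/7 (m(s) = ((1 - 4)*(-3))/7 = (-3*(-3))/7 = (1/7)*9 = 9/7)
m(14) - (-855)*63 = 9/7 - (-855)*63 = 9/7 - 285*(-189) = 9/7 + 53865 = 377064/7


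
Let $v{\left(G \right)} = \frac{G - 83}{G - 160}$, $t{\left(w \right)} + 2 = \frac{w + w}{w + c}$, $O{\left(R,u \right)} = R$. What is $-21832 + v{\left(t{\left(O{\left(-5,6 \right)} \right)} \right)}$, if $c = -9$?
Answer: $- \frac{24647738}{1129} \approx -21831.0$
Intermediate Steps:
$t{\left(w \right)} = -2 + \frac{2 w}{-9 + w}$ ($t{\left(w \right)} = -2 + \frac{w + w}{w - 9} = -2 + \frac{2 w}{-9 + w}$)
$v{\left(G \right)} = \frac{-83 + G}{-160 + G}$
$-21832 + v{\left(t{\left(O{\left(-5,6 \right)} \right)} \right)} = -21832 + \frac{-83 + \frac{18}{-9 - 5}}{-160 + \frac{18}{-9 - 5}} = -21832 + \frac{-83 + \frac{18}{-14}}{-160 + \frac{18}{-14}} = -21832 + \frac{-83 + 18 \left(- \frac{1}{14}\right)}{-160 + 18 \left(- \frac{1}{14}\right)} = -21832 + \frac{-83 - \frac{9}{7}}{-160 - \frac{9}{7}} = -21832 + \frac{1}{- \frac{1129}{7}} \left(- \frac{590}{7}\right) = -21832 - - \frac{590}{1129} = -21832 + \frac{590}{1129} = - \frac{24647738}{1129}$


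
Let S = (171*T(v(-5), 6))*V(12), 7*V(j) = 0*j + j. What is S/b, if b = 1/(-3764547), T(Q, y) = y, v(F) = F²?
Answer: -46349102664/7 ≈ -6.6213e+9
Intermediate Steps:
V(j) = j/7 (V(j) = (0*j + j)/7 = (0 + j)/7 = j/7)
b = -1/3764547 ≈ -2.6564e-7
S = 12312/7 (S = (171*6)*((⅐)*12) = 1026*(12/7) = 12312/7 ≈ 1758.9)
S/b = 12312/(7*(-1/3764547)) = (12312/7)*(-3764547) = -46349102664/7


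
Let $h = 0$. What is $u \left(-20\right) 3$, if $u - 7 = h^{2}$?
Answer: $-420$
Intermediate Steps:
$u = 7$ ($u = 7 + 0^{2} = 7 + 0 = 7$)
$u \left(-20\right) 3 = 7 \left(-20\right) 3 = \left(-140\right) 3 = -420$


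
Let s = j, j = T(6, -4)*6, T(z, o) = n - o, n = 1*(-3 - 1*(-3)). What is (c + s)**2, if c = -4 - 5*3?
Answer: 25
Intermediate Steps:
n = 0 (n = 1*(-3 + 3) = 1*0 = 0)
c = -19 (c = -4 - 15 = -19)
T(z, o) = -o (T(z, o) = 0 - o = -o)
j = 24 (j = -1*(-4)*6 = 4*6 = 24)
s = 24
(c + s)**2 = (-19 + 24)**2 = 5**2 = 25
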